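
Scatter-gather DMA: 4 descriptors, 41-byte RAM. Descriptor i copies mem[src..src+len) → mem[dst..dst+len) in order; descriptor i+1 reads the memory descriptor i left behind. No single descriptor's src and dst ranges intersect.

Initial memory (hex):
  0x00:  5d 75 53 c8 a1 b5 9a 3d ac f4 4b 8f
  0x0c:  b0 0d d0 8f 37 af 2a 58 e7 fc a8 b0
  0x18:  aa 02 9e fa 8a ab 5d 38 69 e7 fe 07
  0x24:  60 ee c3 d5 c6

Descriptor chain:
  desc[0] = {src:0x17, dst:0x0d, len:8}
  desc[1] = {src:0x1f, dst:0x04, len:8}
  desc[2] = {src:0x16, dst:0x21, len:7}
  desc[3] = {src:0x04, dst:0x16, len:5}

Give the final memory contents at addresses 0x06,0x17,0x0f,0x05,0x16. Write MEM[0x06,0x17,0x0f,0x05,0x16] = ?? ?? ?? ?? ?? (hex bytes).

MEM[0x06,0x17,0x0f,0x05,0x16] = e7 69 02 69 38

D0: mem[0x0d..0x14] <- [b0 aa 02 9e fa 8a ab 5d]
D1: mem[0x04..0x0b] <- [38 69 e7 fe 07 60 ee c3]
D2: mem[0x21..0x27] <- [a8 b0 aa 02 9e fa 8a]
D3: mem[0x16..0x1a] <- [38 69 e7 fe 07]
query mem[0x06]=0xe7, mem[0x17]=0x69, mem[0x0f]=0x02, mem[0x05]=0x69, mem[0x16]=0x38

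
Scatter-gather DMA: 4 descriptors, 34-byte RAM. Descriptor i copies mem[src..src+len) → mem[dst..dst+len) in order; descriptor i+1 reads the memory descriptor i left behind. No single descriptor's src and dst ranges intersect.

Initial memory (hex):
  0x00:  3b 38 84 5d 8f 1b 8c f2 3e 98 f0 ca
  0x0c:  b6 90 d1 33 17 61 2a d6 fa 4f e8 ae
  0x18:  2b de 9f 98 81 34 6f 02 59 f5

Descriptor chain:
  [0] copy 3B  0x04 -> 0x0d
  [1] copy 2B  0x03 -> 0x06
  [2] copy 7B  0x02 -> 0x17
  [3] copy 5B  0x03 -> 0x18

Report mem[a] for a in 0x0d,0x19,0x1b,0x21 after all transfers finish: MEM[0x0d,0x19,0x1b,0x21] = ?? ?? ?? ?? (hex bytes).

MEM[0x0d,0x19,0x1b,0x21] = 8f 8f 5d f5

D0: mem[0x0d..0x0f] <- [8f 1b 8c]
D1: mem[0x06..0x07] <- [5d 8f]
D2: mem[0x17..0x1d] <- [84 5d 8f 1b 5d 8f 3e]
D3: mem[0x18..0x1c] <- [5d 8f 1b 5d 8f]
query mem[0x0d]=0x8f, mem[0x19]=0x8f, mem[0x1b]=0x5d, mem[0x21]=0xf5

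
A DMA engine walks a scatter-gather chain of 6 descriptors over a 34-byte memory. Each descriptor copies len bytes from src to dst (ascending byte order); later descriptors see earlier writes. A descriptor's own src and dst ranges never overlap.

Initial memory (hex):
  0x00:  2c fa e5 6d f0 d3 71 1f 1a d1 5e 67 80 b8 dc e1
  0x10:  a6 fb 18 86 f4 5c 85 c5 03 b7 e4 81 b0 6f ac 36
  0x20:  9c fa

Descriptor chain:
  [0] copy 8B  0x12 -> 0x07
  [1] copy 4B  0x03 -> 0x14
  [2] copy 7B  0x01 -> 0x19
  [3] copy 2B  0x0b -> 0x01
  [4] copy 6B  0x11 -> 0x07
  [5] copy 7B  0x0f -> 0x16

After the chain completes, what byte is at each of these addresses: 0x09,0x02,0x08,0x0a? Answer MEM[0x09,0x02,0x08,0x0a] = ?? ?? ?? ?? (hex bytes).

[0] 0x12->0x07 len=8 : 18 86 f4 5c 85 c5 03 b7
[1] 0x03->0x14 len=4 : 6d f0 d3 71
[2] 0x01->0x19 len=7 : fa e5 6d f0 d3 71 18
[3] 0x0b->0x01 len=2 : 85 c5
[4] 0x11->0x07 len=6 : fb 18 86 6d f0 d3
[5] 0x0f->0x16 len=7 : e1 a6 fb 18 86 6d f0
query mem[0x09]=0x86, mem[0x02]=0xc5, mem[0x08]=0x18, mem[0x0a]=0x6d

MEM[0x09,0x02,0x08,0x0a] = 86 c5 18 6d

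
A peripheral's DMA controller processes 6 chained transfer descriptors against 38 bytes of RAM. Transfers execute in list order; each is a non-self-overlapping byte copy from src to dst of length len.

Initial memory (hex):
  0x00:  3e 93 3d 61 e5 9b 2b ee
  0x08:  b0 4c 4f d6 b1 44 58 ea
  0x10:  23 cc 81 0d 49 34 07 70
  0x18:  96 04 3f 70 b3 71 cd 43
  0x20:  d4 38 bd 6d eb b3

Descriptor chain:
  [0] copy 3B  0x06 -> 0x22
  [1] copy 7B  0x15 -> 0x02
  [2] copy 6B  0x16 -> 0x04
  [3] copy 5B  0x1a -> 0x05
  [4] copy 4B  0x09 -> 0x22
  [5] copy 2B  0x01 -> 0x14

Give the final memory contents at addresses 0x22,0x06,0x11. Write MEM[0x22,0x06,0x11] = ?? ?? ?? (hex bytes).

  after D0: wrote 3B at 0x22 = 2beeb0
  after D1: wrote 7B at 0x02 = 34077096043f70
  after D2: wrote 6B at 0x04 = 077096043f70
  after D3: wrote 5B at 0x05 = 3f70b371cd
  after D4: wrote 4B at 0x22 = cd4fd6b1
  after D5: wrote 2B at 0x14 = 9334
query mem[0x22]=0xcd, mem[0x06]=0x70, mem[0x11]=0xcc

MEM[0x22,0x06,0x11] = cd 70 cc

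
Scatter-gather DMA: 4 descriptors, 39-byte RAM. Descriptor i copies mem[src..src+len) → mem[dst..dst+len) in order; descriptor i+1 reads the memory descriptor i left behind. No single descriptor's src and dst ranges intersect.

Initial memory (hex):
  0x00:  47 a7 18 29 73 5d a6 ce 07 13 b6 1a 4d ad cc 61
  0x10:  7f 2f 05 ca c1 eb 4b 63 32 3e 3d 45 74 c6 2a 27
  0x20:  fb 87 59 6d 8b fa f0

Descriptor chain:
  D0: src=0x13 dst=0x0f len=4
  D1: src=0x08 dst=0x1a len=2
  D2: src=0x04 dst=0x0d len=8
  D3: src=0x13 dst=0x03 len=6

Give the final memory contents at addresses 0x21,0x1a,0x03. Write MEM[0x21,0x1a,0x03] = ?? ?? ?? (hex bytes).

MEM[0x21,0x1a,0x03] = 87 07 b6

  after D0: wrote 4B at 0x0f = cac1eb4b
  after D1: wrote 2B at 0x1a = 0713
  after D2: wrote 8B at 0x0d = 735da6ce0713b61a
  after D3: wrote 6B at 0x03 = b61aeb4b6332
query mem[0x21]=0x87, mem[0x1a]=0x07, mem[0x03]=0xb6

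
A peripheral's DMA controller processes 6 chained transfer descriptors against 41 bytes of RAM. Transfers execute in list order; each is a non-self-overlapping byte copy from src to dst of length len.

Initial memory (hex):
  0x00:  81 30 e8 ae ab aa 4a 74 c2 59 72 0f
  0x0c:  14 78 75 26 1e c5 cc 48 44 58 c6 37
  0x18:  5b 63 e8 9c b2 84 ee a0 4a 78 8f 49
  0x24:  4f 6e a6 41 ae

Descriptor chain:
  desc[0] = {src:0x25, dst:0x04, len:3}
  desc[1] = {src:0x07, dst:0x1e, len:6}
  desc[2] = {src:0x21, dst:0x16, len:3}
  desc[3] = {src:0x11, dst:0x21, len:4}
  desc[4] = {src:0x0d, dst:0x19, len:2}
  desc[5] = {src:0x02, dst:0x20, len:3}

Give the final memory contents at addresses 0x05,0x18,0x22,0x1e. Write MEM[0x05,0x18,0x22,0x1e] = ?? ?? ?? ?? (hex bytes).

MEM[0x05,0x18,0x22,0x1e] = a6 14 6e 74

D0: mem[0x04..0x06] <- [6e a6 41]
D1: mem[0x1e..0x23] <- [74 c2 59 72 0f 14]
D2: mem[0x16..0x18] <- [72 0f 14]
D3: mem[0x21..0x24] <- [c5 cc 48 44]
D4: mem[0x19..0x1a] <- [78 75]
D5: mem[0x20..0x22] <- [e8 ae 6e]
query mem[0x05]=0xa6, mem[0x18]=0x14, mem[0x22]=0x6e, mem[0x1e]=0x74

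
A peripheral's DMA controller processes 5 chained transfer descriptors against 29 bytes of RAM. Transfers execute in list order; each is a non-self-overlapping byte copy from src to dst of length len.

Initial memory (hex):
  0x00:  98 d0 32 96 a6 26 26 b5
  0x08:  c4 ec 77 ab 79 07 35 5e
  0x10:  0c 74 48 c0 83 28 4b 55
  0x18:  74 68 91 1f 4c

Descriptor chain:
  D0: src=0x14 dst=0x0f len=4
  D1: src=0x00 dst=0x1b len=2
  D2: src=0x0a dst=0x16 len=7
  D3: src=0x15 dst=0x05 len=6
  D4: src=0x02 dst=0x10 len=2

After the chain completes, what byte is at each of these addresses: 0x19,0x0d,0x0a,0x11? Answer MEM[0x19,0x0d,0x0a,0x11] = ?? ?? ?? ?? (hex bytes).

MEM[0x19,0x0d,0x0a,0x11] = 07 07 35 96

[0] 0x14->0x0f len=4 : 83 28 4b 55
[1] 0x00->0x1b len=2 : 98 d0
[2] 0x0a->0x16 len=7 : 77 ab 79 07 35 83 28
[3] 0x15->0x05 len=6 : 28 77 ab 79 07 35
[4] 0x02->0x10 len=2 : 32 96
query mem[0x19]=0x07, mem[0x0d]=0x07, mem[0x0a]=0x35, mem[0x11]=0x96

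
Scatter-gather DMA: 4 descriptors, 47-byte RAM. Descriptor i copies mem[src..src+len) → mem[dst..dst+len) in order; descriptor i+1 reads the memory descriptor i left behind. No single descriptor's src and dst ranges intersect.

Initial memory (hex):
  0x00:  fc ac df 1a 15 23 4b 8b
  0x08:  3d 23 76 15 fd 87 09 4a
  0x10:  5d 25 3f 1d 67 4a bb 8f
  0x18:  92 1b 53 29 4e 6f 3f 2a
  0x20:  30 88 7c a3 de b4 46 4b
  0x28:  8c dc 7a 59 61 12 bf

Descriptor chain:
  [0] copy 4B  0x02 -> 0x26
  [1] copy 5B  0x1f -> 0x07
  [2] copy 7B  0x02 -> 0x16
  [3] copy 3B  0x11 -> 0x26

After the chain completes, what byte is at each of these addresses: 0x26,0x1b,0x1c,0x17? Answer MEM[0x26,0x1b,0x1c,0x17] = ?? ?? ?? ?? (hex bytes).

[0] 0x02->0x26 len=4 : df 1a 15 23
[1] 0x1f->0x07 len=5 : 2a 30 88 7c a3
[2] 0x02->0x16 len=7 : df 1a 15 23 4b 2a 30
[3] 0x11->0x26 len=3 : 25 3f 1d
query mem[0x26]=0x25, mem[0x1b]=0x2a, mem[0x1c]=0x30, mem[0x17]=0x1a

MEM[0x26,0x1b,0x1c,0x17] = 25 2a 30 1a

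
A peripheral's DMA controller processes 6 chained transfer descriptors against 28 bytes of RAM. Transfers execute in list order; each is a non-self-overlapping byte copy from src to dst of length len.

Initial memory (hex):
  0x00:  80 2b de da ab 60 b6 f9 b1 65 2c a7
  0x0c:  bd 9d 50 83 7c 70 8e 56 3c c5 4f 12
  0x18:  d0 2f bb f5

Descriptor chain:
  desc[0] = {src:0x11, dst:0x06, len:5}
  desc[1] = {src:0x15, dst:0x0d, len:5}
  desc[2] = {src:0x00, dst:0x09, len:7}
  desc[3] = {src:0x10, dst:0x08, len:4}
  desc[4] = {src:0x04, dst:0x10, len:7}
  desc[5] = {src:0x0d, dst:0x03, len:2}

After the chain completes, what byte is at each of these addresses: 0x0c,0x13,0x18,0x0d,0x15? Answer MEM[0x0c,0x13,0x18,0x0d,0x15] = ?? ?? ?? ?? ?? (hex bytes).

#0 dst[0x06+5] := {0x70,0x8e,0x56,0x3c,0xc5}
#1 dst[0x0d+5] := {0xc5,0x4f,0x12,0xd0,0x2f}
#2 dst[0x09+7] := {0x80,0x2b,0xde,0xda,0xab,0x60,0x70}
#3 dst[0x08+4] := {0xd0,0x2f,0x8e,0x56}
#4 dst[0x10+7] := {0xab,0x60,0x70,0x8e,0xd0,0x2f,0x8e}
#5 dst[0x03+2] := {0xab,0x60}
query mem[0x0c]=0xda, mem[0x13]=0x8e, mem[0x18]=0xd0, mem[0x0d]=0xab, mem[0x15]=0x2f

MEM[0x0c,0x13,0x18,0x0d,0x15] = da 8e d0 ab 2f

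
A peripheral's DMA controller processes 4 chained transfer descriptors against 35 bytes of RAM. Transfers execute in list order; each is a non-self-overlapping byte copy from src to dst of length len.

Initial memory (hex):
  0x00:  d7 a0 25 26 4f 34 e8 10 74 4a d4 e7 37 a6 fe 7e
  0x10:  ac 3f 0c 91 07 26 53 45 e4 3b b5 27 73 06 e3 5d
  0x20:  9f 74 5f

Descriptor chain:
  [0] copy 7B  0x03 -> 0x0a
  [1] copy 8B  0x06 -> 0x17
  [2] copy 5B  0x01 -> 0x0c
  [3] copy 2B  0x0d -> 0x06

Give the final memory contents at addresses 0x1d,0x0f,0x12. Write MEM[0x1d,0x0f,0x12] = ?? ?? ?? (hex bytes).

D0: mem[0x0a..0x10] <- [26 4f 34 e8 10 74 4a]
D1: mem[0x17..0x1e] <- [e8 10 74 4a 26 4f 34 e8]
D2: mem[0x0c..0x10] <- [a0 25 26 4f 34]
D3: mem[0x06..0x07] <- [25 26]
query mem[0x1d]=0x34, mem[0x0f]=0x4f, mem[0x12]=0x0c

MEM[0x1d,0x0f,0x12] = 34 4f 0c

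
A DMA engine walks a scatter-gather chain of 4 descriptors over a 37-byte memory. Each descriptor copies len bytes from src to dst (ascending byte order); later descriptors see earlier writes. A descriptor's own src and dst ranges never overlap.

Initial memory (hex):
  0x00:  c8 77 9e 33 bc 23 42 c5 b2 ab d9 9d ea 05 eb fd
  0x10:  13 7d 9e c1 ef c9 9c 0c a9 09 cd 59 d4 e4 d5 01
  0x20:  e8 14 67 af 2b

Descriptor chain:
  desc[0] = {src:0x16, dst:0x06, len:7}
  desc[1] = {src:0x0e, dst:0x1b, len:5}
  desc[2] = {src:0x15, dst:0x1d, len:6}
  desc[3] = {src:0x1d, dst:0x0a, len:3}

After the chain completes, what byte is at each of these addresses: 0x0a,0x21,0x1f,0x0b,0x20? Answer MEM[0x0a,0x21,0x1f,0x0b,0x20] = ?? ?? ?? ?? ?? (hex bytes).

MEM[0x0a,0x21,0x1f,0x0b,0x20] = c9 09 0c 9c a9

#0 dst[0x06+7] := {0x9c,0x0c,0xa9,0x09,0xcd,0x59,0xd4}
#1 dst[0x1b+5] := {0xeb,0xfd,0x13,0x7d,0x9e}
#2 dst[0x1d+6] := {0xc9,0x9c,0x0c,0xa9,0x09,0xcd}
#3 dst[0x0a+3] := {0xc9,0x9c,0x0c}
query mem[0x0a]=0xc9, mem[0x21]=0x09, mem[0x1f]=0x0c, mem[0x0b]=0x9c, mem[0x20]=0xa9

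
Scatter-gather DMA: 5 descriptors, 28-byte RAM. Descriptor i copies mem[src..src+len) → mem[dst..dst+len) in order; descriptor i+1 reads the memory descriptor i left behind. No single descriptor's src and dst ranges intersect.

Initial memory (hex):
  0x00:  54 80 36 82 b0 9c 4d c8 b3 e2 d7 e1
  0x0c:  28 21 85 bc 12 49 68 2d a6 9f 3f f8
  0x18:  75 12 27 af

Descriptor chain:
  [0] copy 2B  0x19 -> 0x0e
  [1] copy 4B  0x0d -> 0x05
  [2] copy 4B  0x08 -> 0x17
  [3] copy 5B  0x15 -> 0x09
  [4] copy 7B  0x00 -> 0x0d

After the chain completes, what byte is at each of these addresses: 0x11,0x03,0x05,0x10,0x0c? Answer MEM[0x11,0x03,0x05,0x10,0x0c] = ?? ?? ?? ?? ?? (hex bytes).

  after D0: wrote 2B at 0x0e = 1227
  after D1: wrote 4B at 0x05 = 21122712
  after D2: wrote 4B at 0x17 = 12e2d7e1
  after D3: wrote 5B at 0x09 = 9f3f12e2d7
  after D4: wrote 7B at 0x0d = 54803682b02112
query mem[0x11]=0xb0, mem[0x03]=0x82, mem[0x05]=0x21, mem[0x10]=0x82, mem[0x0c]=0xe2

MEM[0x11,0x03,0x05,0x10,0x0c] = b0 82 21 82 e2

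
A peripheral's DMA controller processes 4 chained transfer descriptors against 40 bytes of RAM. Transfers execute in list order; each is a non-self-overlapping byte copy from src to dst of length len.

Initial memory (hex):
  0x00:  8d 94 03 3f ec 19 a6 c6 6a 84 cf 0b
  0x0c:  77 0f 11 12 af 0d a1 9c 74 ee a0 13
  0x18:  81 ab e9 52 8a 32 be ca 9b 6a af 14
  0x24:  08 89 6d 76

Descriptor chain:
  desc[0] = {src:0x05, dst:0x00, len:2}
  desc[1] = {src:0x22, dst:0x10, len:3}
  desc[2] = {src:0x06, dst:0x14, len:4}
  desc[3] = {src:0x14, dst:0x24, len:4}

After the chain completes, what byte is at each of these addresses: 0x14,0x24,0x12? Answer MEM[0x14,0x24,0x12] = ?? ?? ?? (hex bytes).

MEM[0x14,0x24,0x12] = a6 a6 08

D0: mem[0x00..0x01] <- [19 a6]
D1: mem[0x10..0x12] <- [af 14 08]
D2: mem[0x14..0x17] <- [a6 c6 6a 84]
D3: mem[0x24..0x27] <- [a6 c6 6a 84]
query mem[0x14]=0xa6, mem[0x24]=0xa6, mem[0x12]=0x08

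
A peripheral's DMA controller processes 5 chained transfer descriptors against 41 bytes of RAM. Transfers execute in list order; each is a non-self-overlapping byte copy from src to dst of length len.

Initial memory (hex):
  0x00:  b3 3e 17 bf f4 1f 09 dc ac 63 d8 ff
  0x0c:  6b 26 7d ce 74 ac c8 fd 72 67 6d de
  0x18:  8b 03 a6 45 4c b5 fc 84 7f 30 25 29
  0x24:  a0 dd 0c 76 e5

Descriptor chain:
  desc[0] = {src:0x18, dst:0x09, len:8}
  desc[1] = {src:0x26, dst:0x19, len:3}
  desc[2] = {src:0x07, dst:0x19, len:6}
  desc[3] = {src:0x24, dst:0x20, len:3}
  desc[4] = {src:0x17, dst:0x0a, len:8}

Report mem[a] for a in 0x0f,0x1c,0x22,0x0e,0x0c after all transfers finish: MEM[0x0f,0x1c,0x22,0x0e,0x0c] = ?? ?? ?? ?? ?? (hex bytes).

MEM[0x0f,0x1c,0x22,0x0e,0x0c] = 03 03 0c 8b dc

D0: mem[0x09..0x10] <- [8b 03 a6 45 4c b5 fc 84]
D1: mem[0x19..0x1b] <- [0c 76 e5]
D2: mem[0x19..0x1e] <- [dc ac 8b 03 a6 45]
D3: mem[0x20..0x22] <- [a0 dd 0c]
D4: mem[0x0a..0x11] <- [de 8b dc ac 8b 03 a6 45]
query mem[0x0f]=0x03, mem[0x1c]=0x03, mem[0x22]=0x0c, mem[0x0e]=0x8b, mem[0x0c]=0xdc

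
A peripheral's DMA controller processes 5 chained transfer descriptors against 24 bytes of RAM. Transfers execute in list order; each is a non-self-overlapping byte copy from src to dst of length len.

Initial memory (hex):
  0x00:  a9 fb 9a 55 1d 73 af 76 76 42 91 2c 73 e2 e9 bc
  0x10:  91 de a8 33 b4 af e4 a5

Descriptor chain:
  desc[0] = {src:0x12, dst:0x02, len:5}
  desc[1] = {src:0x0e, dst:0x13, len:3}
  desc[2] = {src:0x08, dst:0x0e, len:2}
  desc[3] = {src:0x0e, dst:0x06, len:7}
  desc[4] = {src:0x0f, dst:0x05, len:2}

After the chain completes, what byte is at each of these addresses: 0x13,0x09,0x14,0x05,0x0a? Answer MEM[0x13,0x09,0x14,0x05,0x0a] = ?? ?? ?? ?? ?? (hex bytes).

D0: mem[0x02..0x06] <- [a8 33 b4 af e4]
D1: mem[0x13..0x15] <- [e9 bc 91]
D2: mem[0x0e..0x0f] <- [76 42]
D3: mem[0x06..0x0c] <- [76 42 91 de a8 e9 bc]
D4: mem[0x05..0x06] <- [42 91]
query mem[0x13]=0xe9, mem[0x09]=0xde, mem[0x14]=0xbc, mem[0x05]=0x42, mem[0x0a]=0xa8

MEM[0x13,0x09,0x14,0x05,0x0a] = e9 de bc 42 a8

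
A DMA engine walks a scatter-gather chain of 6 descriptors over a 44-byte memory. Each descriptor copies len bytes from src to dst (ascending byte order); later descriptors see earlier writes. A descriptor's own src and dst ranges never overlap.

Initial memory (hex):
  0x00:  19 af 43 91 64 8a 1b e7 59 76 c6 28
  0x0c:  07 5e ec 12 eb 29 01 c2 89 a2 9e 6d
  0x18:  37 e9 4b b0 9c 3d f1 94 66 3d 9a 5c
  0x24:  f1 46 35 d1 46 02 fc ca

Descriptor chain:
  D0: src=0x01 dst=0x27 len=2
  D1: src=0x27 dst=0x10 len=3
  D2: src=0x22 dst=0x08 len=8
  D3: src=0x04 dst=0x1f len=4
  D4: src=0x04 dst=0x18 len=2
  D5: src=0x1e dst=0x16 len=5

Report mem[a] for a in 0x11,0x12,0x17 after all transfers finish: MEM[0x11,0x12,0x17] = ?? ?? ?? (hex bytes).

MEM[0x11,0x12,0x17] = 43 02 64

[0] 0x01->0x27 len=2 : af 43
[1] 0x27->0x10 len=3 : af 43 02
[2] 0x22->0x08 len=8 : 9a 5c f1 46 35 af 43 02
[3] 0x04->0x1f len=4 : 64 8a 1b e7
[4] 0x04->0x18 len=2 : 64 8a
[5] 0x1e->0x16 len=5 : f1 64 8a 1b e7
query mem[0x11]=0x43, mem[0x12]=0x02, mem[0x17]=0x64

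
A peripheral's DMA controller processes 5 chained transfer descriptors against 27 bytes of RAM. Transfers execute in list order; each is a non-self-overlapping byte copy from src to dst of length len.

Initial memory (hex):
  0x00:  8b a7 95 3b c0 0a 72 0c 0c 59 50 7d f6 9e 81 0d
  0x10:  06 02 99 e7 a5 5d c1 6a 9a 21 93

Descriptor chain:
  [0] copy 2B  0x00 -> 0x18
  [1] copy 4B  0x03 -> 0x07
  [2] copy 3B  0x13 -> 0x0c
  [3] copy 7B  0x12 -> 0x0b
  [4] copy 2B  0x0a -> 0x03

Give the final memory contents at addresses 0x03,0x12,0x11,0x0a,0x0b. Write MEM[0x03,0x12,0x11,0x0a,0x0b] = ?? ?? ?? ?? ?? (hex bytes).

  after D0: wrote 2B at 0x18 = 8ba7
  after D1: wrote 4B at 0x07 = 3bc00a72
  after D2: wrote 3B at 0x0c = e7a55d
  after D3: wrote 7B at 0x0b = 99e7a55dc16a8b
  after D4: wrote 2B at 0x03 = 7299
query mem[0x03]=0x72, mem[0x12]=0x99, mem[0x11]=0x8b, mem[0x0a]=0x72, mem[0x0b]=0x99

MEM[0x03,0x12,0x11,0x0a,0x0b] = 72 99 8b 72 99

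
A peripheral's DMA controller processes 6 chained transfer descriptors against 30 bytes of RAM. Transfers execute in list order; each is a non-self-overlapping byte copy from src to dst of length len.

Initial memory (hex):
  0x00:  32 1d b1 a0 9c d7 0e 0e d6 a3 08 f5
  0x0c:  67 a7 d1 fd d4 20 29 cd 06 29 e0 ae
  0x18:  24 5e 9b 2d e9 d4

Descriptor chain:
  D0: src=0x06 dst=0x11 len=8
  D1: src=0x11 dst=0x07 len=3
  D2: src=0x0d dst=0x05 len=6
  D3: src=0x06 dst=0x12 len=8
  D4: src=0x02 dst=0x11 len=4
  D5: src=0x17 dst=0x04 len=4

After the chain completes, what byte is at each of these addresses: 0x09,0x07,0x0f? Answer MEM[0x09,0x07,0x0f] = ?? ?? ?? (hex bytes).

  after D0: wrote 8B at 0x11 = 0e0ed6a308f567a7
  after D1: wrote 3B at 0x07 = 0e0ed6
  after D2: wrote 6B at 0x05 = a7d1fdd40e0e
  after D3: wrote 8B at 0x12 = d1fdd40e0ef567a7
  after D4: wrote 4B at 0x11 = b1a09ca7
  after D5: wrote 4B at 0x04 = f567a79b
query mem[0x09]=0x0e, mem[0x07]=0x9b, mem[0x0f]=0xfd

MEM[0x09,0x07,0x0f] = 0e 9b fd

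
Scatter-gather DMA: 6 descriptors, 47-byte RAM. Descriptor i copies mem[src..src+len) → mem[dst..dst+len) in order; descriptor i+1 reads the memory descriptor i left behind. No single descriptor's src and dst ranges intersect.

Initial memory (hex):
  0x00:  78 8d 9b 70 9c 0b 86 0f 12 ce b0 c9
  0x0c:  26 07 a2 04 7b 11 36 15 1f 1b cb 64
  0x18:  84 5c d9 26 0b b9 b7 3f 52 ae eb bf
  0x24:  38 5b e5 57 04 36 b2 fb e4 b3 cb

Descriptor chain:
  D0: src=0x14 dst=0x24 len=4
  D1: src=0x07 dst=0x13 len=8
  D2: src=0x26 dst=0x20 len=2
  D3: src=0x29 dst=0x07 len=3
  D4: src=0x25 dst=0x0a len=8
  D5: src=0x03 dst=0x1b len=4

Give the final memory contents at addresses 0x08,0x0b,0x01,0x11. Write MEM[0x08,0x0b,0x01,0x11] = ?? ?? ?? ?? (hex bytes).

D0: mem[0x24..0x27] <- [1f 1b cb 64]
D1: mem[0x13..0x1a] <- [0f 12 ce b0 c9 26 07 a2]
D2: mem[0x20..0x21] <- [cb 64]
D3: mem[0x07..0x09] <- [36 b2 fb]
D4: mem[0x0a..0x11] <- [1b cb 64 04 36 b2 fb e4]
D5: mem[0x1b..0x1e] <- [70 9c 0b 86]
query mem[0x08]=0xb2, mem[0x0b]=0xcb, mem[0x01]=0x8d, mem[0x11]=0xe4

MEM[0x08,0x0b,0x01,0x11] = b2 cb 8d e4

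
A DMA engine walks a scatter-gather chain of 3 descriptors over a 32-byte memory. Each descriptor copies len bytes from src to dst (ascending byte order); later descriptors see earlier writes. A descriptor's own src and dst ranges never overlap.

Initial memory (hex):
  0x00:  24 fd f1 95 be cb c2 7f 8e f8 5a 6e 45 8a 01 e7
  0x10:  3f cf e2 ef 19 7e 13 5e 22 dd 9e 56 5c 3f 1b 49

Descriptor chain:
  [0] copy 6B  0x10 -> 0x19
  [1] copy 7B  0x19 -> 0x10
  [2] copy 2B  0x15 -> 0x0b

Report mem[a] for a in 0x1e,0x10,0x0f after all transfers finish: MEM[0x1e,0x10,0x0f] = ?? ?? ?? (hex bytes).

[0] 0x10->0x19 len=6 : 3f cf e2 ef 19 7e
[1] 0x19->0x10 len=7 : 3f cf e2 ef 19 7e 49
[2] 0x15->0x0b len=2 : 7e 49
query mem[0x1e]=0x7e, mem[0x10]=0x3f, mem[0x0f]=0xe7

MEM[0x1e,0x10,0x0f] = 7e 3f e7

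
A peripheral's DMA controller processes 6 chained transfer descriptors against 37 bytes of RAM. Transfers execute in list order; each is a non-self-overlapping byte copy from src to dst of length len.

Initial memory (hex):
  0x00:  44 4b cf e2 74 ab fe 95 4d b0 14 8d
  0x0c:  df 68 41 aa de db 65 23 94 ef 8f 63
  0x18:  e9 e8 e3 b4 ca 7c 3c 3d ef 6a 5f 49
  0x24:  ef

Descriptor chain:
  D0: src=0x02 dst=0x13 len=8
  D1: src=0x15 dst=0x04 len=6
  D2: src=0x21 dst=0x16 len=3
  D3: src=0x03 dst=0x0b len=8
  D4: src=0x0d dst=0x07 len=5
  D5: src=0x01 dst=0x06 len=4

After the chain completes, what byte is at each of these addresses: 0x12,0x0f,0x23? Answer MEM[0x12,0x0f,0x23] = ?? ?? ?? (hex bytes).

MEM[0x12,0x0f,0x23] = 14 95 49

[0] 0x02->0x13 len=8 : cf e2 74 ab fe 95 4d b0
[1] 0x15->0x04 len=6 : 74 ab fe 95 4d b0
[2] 0x21->0x16 len=3 : 6a 5f 49
[3] 0x03->0x0b len=8 : e2 74 ab fe 95 4d b0 14
[4] 0x0d->0x07 len=5 : ab fe 95 4d b0
[5] 0x01->0x06 len=4 : 4b cf e2 74
query mem[0x12]=0x14, mem[0x0f]=0x95, mem[0x23]=0x49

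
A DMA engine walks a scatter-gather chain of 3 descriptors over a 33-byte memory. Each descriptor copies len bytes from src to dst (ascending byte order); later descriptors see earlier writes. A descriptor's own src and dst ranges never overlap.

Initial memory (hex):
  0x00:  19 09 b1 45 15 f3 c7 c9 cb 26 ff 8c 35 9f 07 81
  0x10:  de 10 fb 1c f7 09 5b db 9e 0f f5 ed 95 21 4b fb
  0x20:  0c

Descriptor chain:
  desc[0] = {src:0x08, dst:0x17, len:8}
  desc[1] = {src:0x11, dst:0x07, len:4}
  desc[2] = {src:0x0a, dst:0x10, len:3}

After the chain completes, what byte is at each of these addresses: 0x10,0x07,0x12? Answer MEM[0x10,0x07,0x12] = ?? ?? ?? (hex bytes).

MEM[0x10,0x07,0x12] = f7 10 35

D0: mem[0x17..0x1e] <- [cb 26 ff 8c 35 9f 07 81]
D1: mem[0x07..0x0a] <- [10 fb 1c f7]
D2: mem[0x10..0x12] <- [f7 8c 35]
query mem[0x10]=0xf7, mem[0x07]=0x10, mem[0x12]=0x35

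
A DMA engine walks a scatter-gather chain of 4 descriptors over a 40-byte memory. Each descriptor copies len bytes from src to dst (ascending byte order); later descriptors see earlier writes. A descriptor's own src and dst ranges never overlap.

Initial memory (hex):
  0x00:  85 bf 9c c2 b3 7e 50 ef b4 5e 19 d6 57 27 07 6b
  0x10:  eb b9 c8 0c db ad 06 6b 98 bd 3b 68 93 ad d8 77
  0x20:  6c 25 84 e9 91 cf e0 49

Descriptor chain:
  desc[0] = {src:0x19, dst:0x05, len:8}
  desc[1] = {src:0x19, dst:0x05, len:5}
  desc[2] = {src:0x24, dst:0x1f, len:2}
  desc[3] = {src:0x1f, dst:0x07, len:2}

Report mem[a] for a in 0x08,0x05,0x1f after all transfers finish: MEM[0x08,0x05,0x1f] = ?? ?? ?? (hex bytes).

MEM[0x08,0x05,0x1f] = cf bd 91

  after D0: wrote 8B at 0x05 = bd3b6893add8776c
  after D1: wrote 5B at 0x05 = bd3b6893ad
  after D2: wrote 2B at 0x1f = 91cf
  after D3: wrote 2B at 0x07 = 91cf
query mem[0x08]=0xcf, mem[0x05]=0xbd, mem[0x1f]=0x91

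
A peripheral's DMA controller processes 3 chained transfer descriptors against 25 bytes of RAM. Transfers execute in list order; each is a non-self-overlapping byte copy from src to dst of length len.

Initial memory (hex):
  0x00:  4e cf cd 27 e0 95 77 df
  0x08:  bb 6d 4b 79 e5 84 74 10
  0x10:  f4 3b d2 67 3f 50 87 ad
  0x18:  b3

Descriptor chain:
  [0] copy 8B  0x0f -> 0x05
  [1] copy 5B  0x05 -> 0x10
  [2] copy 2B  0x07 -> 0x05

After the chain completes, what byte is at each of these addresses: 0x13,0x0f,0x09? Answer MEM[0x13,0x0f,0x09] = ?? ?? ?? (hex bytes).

D0: mem[0x05..0x0c] <- [10 f4 3b d2 67 3f 50 87]
D1: mem[0x10..0x14] <- [10 f4 3b d2 67]
D2: mem[0x05..0x06] <- [3b d2]
query mem[0x13]=0xd2, mem[0x0f]=0x10, mem[0x09]=0x67

MEM[0x13,0x0f,0x09] = d2 10 67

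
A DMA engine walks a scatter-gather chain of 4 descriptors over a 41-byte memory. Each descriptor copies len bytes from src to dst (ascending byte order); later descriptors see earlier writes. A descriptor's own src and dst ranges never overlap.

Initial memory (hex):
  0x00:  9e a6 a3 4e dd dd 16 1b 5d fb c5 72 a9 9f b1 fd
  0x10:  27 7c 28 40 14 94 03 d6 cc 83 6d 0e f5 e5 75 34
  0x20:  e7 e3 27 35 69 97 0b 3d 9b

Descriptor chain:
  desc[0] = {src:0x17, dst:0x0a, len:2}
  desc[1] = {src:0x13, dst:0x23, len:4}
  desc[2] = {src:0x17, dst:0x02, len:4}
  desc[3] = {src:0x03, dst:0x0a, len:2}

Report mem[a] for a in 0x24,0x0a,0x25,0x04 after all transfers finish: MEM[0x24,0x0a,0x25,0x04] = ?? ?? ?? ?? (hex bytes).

[0] 0x17->0x0a len=2 : d6 cc
[1] 0x13->0x23 len=4 : 40 14 94 03
[2] 0x17->0x02 len=4 : d6 cc 83 6d
[3] 0x03->0x0a len=2 : cc 83
query mem[0x24]=0x14, mem[0x0a]=0xcc, mem[0x25]=0x94, mem[0x04]=0x83

MEM[0x24,0x0a,0x25,0x04] = 14 cc 94 83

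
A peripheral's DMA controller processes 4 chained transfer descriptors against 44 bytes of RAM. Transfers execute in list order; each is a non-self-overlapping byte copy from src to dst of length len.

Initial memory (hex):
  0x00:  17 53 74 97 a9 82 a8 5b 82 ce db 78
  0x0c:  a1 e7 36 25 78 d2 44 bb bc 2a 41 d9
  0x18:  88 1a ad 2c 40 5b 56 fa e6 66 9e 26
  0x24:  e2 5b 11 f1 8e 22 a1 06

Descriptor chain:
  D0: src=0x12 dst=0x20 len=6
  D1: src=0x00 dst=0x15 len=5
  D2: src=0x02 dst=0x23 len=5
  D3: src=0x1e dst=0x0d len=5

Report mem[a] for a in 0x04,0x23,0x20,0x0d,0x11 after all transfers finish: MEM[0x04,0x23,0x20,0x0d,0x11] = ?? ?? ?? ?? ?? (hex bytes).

MEM[0x04,0x23,0x20,0x0d,0x11] = a9 74 44 56 bc

[0] 0x12->0x20 len=6 : 44 bb bc 2a 41 d9
[1] 0x00->0x15 len=5 : 17 53 74 97 a9
[2] 0x02->0x23 len=5 : 74 97 a9 82 a8
[3] 0x1e->0x0d len=5 : 56 fa 44 bb bc
query mem[0x04]=0xa9, mem[0x23]=0x74, mem[0x20]=0x44, mem[0x0d]=0x56, mem[0x11]=0xbc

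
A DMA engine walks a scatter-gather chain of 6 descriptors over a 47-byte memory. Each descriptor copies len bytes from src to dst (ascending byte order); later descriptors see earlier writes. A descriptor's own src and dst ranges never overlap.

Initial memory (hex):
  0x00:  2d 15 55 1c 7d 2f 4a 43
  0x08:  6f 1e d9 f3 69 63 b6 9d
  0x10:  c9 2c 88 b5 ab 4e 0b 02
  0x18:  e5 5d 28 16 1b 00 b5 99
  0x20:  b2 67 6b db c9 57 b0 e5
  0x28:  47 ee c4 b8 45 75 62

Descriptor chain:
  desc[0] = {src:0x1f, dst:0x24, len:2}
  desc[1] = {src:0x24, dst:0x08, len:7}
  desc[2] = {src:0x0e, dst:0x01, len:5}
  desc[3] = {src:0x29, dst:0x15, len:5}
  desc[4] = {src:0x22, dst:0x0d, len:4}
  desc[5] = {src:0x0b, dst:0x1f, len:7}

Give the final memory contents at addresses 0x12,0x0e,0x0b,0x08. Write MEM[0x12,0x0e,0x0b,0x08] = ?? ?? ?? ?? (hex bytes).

MEM[0x12,0x0e,0x0b,0x08] = 88 db e5 99

[0] 0x1f->0x24 len=2 : 99 b2
[1] 0x24->0x08 len=7 : 99 b2 b0 e5 47 ee c4
[2] 0x0e->0x01 len=5 : c4 9d c9 2c 88
[3] 0x29->0x15 len=5 : ee c4 b8 45 75
[4] 0x22->0x0d len=4 : 6b db 99 b2
[5] 0x0b->0x1f len=7 : e5 47 6b db 99 b2 2c
query mem[0x12]=0x88, mem[0x0e]=0xdb, mem[0x0b]=0xe5, mem[0x08]=0x99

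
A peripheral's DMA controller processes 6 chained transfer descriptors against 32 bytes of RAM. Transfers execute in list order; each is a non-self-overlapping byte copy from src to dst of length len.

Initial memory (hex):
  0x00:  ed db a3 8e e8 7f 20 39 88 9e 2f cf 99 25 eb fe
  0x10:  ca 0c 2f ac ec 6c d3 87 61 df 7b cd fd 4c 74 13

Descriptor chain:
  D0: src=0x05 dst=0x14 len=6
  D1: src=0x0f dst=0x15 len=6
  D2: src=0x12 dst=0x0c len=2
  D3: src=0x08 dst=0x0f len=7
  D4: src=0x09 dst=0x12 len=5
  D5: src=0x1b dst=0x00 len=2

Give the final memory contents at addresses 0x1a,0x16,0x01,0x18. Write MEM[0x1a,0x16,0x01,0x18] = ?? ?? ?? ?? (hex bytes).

MEM[0x1a,0x16,0x01,0x18] = 7f ac fd 2f

D0: mem[0x14..0x19] <- [7f 20 39 88 9e 2f]
D1: mem[0x15..0x1a] <- [fe ca 0c 2f ac 7f]
D2: mem[0x0c..0x0d] <- [2f ac]
D3: mem[0x0f..0x15] <- [88 9e 2f cf 2f ac eb]
D4: mem[0x12..0x16] <- [9e 2f cf 2f ac]
D5: mem[0x00..0x01] <- [cd fd]
query mem[0x1a]=0x7f, mem[0x16]=0xac, mem[0x01]=0xfd, mem[0x18]=0x2f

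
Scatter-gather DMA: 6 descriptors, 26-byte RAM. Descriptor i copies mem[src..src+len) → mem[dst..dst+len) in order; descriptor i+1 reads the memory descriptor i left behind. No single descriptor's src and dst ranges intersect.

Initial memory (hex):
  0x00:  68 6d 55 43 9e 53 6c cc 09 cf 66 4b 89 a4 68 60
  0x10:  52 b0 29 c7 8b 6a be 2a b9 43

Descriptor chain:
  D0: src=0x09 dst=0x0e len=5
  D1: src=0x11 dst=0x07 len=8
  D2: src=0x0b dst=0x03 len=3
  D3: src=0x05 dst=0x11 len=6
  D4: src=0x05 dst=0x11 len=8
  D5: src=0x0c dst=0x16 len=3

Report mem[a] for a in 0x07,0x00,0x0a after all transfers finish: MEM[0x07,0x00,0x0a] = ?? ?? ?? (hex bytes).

MEM[0x07,0x00,0x0a] = 89 68 8b

#0 dst[0x0e+5] := {0xcf,0x66,0x4b,0x89,0xa4}
#1 dst[0x07+8] := {0x89,0xa4,0xc7,0x8b,0x6a,0xbe,0x2a,0xb9}
#2 dst[0x03+3] := {0x6a,0xbe,0x2a}
#3 dst[0x11+6] := {0x2a,0x6c,0x89,0xa4,0xc7,0x8b}
#4 dst[0x11+8] := {0x2a,0x6c,0x89,0xa4,0xc7,0x8b,0x6a,0xbe}
#5 dst[0x16+3] := {0xbe,0x2a,0xb9}
query mem[0x07]=0x89, mem[0x00]=0x68, mem[0x0a]=0x8b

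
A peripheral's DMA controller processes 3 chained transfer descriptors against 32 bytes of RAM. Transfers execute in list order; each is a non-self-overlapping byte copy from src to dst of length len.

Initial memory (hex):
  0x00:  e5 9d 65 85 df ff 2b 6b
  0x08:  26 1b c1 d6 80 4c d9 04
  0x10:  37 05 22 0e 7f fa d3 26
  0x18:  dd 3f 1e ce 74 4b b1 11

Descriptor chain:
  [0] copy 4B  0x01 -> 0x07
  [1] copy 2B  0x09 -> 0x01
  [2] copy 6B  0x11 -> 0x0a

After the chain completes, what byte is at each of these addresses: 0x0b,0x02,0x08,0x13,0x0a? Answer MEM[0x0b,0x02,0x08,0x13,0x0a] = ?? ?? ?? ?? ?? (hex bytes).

MEM[0x0b,0x02,0x08,0x13,0x0a] = 22 df 65 0e 05

#0 dst[0x07+4] := {0x9d,0x65,0x85,0xdf}
#1 dst[0x01+2] := {0x85,0xdf}
#2 dst[0x0a+6] := {0x05,0x22,0x0e,0x7f,0xfa,0xd3}
query mem[0x0b]=0x22, mem[0x02]=0xdf, mem[0x08]=0x65, mem[0x13]=0x0e, mem[0x0a]=0x05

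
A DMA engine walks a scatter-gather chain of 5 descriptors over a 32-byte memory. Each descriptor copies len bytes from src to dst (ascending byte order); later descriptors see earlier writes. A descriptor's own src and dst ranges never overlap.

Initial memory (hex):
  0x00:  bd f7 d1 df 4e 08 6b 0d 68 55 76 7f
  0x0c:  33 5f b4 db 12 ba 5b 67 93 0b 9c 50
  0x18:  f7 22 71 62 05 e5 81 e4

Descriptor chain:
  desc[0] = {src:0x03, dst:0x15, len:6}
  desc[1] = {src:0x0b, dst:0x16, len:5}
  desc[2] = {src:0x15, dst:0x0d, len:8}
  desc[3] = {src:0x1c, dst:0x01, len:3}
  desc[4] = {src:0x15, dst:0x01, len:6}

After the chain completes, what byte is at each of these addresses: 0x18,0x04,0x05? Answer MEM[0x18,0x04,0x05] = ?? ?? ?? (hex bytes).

  after D0: wrote 6B at 0x15 = df4e086b0d68
  after D1: wrote 5B at 0x16 = 7f335fb4db
  after D2: wrote 8B at 0x0d = df7f335fb4db6205
  after D3: wrote 3B at 0x01 = 05e581
  after D4: wrote 6B at 0x01 = df7f335fb4db
query mem[0x18]=0x5f, mem[0x04]=0x5f, mem[0x05]=0xb4

MEM[0x18,0x04,0x05] = 5f 5f b4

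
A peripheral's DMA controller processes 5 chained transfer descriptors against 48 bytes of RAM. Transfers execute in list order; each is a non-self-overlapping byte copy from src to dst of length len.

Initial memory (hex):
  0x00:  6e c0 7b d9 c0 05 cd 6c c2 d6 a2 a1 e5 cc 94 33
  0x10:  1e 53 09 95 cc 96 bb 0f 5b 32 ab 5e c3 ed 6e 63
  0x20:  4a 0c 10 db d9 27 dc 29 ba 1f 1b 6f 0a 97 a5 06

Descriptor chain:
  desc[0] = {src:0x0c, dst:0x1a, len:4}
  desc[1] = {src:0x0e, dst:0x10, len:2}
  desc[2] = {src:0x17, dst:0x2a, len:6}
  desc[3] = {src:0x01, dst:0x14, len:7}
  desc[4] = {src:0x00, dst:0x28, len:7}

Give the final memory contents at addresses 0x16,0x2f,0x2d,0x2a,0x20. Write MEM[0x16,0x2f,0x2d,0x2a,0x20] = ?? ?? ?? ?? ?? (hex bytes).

MEM[0x16,0x2f,0x2d,0x2a,0x20] = d9 94 05 7b 4a

[0] 0x0c->0x1a len=4 : e5 cc 94 33
[1] 0x0e->0x10 len=2 : 94 33
[2] 0x17->0x2a len=6 : 0f 5b 32 e5 cc 94
[3] 0x01->0x14 len=7 : c0 7b d9 c0 05 cd 6c
[4] 0x00->0x28 len=7 : 6e c0 7b d9 c0 05 cd
query mem[0x16]=0xd9, mem[0x2f]=0x94, mem[0x2d]=0x05, mem[0x2a]=0x7b, mem[0x20]=0x4a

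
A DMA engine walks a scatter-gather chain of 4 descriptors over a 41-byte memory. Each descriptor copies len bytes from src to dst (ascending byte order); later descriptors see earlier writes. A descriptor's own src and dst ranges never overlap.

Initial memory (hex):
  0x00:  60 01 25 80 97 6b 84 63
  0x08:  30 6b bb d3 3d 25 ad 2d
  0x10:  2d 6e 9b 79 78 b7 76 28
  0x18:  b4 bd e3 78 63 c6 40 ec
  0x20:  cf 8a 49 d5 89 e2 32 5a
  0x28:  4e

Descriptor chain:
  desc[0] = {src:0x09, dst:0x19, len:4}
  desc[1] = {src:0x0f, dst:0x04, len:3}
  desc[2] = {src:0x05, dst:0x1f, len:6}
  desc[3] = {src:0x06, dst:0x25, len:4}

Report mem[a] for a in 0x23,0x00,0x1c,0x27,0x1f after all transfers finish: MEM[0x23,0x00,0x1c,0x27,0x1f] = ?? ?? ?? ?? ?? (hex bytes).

[0] 0x09->0x19 len=4 : 6b bb d3 3d
[1] 0x0f->0x04 len=3 : 2d 2d 6e
[2] 0x05->0x1f len=6 : 2d 6e 63 30 6b bb
[3] 0x06->0x25 len=4 : 6e 63 30 6b
query mem[0x23]=0x6b, mem[0x00]=0x60, mem[0x1c]=0x3d, mem[0x27]=0x30, mem[0x1f]=0x2d

MEM[0x23,0x00,0x1c,0x27,0x1f] = 6b 60 3d 30 2d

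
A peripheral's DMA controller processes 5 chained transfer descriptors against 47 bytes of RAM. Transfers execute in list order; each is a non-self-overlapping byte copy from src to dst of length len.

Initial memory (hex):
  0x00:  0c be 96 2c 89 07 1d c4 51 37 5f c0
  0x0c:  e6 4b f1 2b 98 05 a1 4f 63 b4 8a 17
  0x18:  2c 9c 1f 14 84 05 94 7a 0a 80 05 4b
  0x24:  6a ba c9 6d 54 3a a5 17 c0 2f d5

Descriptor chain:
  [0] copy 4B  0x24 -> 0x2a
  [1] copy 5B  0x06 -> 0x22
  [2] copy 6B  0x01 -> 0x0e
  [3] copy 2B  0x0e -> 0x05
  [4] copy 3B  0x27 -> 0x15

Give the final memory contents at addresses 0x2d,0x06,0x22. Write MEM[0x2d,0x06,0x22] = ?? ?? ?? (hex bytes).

#0 dst[0x2a+4] := {0x6a,0xba,0xc9,0x6d}
#1 dst[0x22+5] := {0x1d,0xc4,0x51,0x37,0x5f}
#2 dst[0x0e+6] := {0xbe,0x96,0x2c,0x89,0x07,0x1d}
#3 dst[0x05+2] := {0xbe,0x96}
#4 dst[0x15+3] := {0x6d,0x54,0x3a}
query mem[0x2d]=0x6d, mem[0x06]=0x96, mem[0x22]=0x1d

MEM[0x2d,0x06,0x22] = 6d 96 1d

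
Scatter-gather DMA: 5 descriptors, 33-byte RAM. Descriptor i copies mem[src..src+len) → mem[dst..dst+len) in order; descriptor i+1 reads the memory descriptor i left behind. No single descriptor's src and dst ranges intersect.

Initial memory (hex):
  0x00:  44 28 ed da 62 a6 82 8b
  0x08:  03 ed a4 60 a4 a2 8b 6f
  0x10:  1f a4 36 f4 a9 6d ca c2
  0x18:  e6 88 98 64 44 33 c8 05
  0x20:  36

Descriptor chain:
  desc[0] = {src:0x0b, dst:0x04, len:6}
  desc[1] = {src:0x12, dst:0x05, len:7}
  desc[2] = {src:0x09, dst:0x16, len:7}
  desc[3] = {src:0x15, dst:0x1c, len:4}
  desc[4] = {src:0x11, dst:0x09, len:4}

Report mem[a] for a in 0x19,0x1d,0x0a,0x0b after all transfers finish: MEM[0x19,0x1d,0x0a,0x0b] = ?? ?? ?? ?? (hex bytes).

  after D0: wrote 6B at 0x04 = 60a4a28b6f1f
  after D1: wrote 7B at 0x05 = 36f4a96dcac2e6
  after D2: wrote 7B at 0x16 = cac2e6a4a28b6f
  after D3: wrote 4B at 0x1c = 6dcac2e6
  after D4: wrote 4B at 0x09 = a436f4a9
query mem[0x19]=0xa4, mem[0x1d]=0xca, mem[0x0a]=0x36, mem[0x0b]=0xf4

MEM[0x19,0x1d,0x0a,0x0b] = a4 ca 36 f4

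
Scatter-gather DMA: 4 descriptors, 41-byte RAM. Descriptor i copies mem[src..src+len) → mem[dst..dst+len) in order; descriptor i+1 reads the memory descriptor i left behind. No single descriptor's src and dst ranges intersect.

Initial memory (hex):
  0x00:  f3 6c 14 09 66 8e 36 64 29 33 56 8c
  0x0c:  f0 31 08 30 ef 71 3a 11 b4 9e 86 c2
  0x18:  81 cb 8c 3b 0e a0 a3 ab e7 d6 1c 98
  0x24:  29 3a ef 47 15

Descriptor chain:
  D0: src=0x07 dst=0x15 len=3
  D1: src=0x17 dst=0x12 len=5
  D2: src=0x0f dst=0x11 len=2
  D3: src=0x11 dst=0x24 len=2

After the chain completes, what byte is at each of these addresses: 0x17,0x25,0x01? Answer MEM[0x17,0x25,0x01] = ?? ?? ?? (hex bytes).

MEM[0x17,0x25,0x01] = 33 ef 6c

[0] 0x07->0x15 len=3 : 64 29 33
[1] 0x17->0x12 len=5 : 33 81 cb 8c 3b
[2] 0x0f->0x11 len=2 : 30 ef
[3] 0x11->0x24 len=2 : 30 ef
query mem[0x17]=0x33, mem[0x25]=0xef, mem[0x01]=0x6c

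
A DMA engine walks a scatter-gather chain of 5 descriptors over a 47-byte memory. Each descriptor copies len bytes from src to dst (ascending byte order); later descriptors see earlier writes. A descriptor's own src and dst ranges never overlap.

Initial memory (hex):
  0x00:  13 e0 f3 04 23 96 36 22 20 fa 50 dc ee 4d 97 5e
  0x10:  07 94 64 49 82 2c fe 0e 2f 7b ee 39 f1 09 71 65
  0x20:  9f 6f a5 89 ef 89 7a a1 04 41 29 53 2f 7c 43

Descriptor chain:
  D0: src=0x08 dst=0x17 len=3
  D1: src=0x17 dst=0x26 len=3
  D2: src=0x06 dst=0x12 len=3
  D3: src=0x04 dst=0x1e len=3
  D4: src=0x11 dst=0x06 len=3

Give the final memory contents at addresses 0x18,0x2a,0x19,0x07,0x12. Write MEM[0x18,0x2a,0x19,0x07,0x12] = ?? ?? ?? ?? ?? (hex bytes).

MEM[0x18,0x2a,0x19,0x07,0x12] = fa 29 50 36 36

D0: mem[0x17..0x19] <- [20 fa 50]
D1: mem[0x26..0x28] <- [20 fa 50]
D2: mem[0x12..0x14] <- [36 22 20]
D3: mem[0x1e..0x20] <- [23 96 36]
D4: mem[0x06..0x08] <- [94 36 22]
query mem[0x18]=0xfa, mem[0x2a]=0x29, mem[0x19]=0x50, mem[0x07]=0x36, mem[0x12]=0x36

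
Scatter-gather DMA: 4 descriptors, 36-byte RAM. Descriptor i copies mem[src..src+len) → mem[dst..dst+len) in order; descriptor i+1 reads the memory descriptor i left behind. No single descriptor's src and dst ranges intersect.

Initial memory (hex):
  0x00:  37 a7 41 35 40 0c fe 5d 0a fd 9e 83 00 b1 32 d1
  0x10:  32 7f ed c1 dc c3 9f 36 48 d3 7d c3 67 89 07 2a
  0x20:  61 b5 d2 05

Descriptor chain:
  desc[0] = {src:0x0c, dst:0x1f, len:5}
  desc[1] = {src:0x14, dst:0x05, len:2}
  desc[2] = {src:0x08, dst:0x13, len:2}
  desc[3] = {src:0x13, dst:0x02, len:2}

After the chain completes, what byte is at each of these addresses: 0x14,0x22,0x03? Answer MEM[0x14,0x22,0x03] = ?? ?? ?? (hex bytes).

MEM[0x14,0x22,0x03] = fd d1 fd

D0: mem[0x1f..0x23] <- [00 b1 32 d1 32]
D1: mem[0x05..0x06] <- [dc c3]
D2: mem[0x13..0x14] <- [0a fd]
D3: mem[0x02..0x03] <- [0a fd]
query mem[0x14]=0xfd, mem[0x22]=0xd1, mem[0x03]=0xfd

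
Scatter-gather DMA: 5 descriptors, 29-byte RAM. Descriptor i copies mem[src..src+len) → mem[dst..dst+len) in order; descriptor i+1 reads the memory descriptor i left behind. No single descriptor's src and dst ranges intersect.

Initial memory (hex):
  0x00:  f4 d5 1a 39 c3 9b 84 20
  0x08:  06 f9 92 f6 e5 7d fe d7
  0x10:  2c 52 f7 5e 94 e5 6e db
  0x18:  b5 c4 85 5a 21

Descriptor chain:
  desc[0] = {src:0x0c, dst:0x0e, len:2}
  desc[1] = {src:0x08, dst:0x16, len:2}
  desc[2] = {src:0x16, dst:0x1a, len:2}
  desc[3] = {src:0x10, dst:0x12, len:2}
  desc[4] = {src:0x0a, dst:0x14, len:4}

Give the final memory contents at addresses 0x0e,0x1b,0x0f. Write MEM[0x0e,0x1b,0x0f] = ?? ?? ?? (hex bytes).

MEM[0x0e,0x1b,0x0f] = e5 f9 7d

#0 dst[0x0e+2] := {0xe5,0x7d}
#1 dst[0x16+2] := {0x06,0xf9}
#2 dst[0x1a+2] := {0x06,0xf9}
#3 dst[0x12+2] := {0x2c,0x52}
#4 dst[0x14+4] := {0x92,0xf6,0xe5,0x7d}
query mem[0x0e]=0xe5, mem[0x1b]=0xf9, mem[0x0f]=0x7d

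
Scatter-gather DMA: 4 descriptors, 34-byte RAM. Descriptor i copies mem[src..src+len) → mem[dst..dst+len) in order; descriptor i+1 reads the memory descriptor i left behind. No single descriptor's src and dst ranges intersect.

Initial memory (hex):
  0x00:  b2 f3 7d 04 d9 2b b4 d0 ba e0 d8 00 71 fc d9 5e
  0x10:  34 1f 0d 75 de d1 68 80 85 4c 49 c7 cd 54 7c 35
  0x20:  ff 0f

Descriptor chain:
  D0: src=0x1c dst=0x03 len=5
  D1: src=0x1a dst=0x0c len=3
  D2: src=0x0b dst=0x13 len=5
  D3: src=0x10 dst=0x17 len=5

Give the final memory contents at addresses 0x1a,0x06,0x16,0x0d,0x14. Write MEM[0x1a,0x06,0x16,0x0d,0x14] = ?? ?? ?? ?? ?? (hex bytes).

MEM[0x1a,0x06,0x16,0x0d,0x14] = 00 35 cd c7 49

[0] 0x1c->0x03 len=5 : cd 54 7c 35 ff
[1] 0x1a->0x0c len=3 : 49 c7 cd
[2] 0x0b->0x13 len=5 : 00 49 c7 cd 5e
[3] 0x10->0x17 len=5 : 34 1f 0d 00 49
query mem[0x1a]=0x00, mem[0x06]=0x35, mem[0x16]=0xcd, mem[0x0d]=0xc7, mem[0x14]=0x49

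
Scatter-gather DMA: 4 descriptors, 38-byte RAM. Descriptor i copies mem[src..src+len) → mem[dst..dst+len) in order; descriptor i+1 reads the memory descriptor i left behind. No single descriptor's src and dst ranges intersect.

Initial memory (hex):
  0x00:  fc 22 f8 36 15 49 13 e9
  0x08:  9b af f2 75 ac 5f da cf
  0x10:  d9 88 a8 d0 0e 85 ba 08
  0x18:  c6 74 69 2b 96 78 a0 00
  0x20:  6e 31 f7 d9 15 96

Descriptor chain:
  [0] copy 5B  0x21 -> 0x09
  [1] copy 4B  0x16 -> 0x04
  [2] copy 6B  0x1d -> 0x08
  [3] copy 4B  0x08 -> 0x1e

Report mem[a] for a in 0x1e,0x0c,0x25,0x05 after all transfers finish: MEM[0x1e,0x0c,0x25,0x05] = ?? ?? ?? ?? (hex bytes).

#0 dst[0x09+5] := {0x31,0xf7,0xd9,0x15,0x96}
#1 dst[0x04+4] := {0xba,0x08,0xc6,0x74}
#2 dst[0x08+6] := {0x78,0xa0,0x00,0x6e,0x31,0xf7}
#3 dst[0x1e+4] := {0x78,0xa0,0x00,0x6e}
query mem[0x1e]=0x78, mem[0x0c]=0x31, mem[0x25]=0x96, mem[0x05]=0x08

MEM[0x1e,0x0c,0x25,0x05] = 78 31 96 08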